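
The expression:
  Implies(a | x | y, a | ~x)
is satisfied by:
  {a: True, x: False}
  {x: False, a: False}
  {x: True, a: True}


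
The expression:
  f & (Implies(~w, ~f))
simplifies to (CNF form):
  f & w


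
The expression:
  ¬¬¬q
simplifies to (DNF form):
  ¬q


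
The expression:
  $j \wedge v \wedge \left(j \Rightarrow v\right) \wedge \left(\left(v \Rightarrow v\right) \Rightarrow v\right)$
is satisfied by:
  {j: True, v: True}


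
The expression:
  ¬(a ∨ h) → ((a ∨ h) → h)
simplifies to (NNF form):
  True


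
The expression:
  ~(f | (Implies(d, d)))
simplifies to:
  False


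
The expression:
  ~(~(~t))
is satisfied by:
  {t: False}


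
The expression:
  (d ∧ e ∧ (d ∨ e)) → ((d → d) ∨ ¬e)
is always true.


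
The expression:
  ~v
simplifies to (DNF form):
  ~v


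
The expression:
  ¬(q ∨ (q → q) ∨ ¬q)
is never true.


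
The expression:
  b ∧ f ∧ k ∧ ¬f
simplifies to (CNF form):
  False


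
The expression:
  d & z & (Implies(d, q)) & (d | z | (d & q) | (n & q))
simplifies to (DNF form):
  d & q & z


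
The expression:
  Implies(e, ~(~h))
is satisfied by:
  {h: True, e: False}
  {e: False, h: False}
  {e: True, h: True}


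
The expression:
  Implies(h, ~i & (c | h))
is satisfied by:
  {h: False, i: False}
  {i: True, h: False}
  {h: True, i: False}


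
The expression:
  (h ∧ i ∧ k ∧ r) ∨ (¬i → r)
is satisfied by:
  {i: True, r: True}
  {i: True, r: False}
  {r: True, i: False}


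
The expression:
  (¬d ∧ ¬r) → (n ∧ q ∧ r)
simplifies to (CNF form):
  d ∨ r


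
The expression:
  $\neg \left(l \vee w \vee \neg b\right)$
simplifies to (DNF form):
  $b \wedge \neg l \wedge \neg w$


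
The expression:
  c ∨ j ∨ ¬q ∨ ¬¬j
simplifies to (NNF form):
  c ∨ j ∨ ¬q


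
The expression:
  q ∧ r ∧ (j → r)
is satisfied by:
  {r: True, q: True}


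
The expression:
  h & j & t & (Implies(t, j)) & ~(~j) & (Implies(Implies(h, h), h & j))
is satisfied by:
  {t: True, j: True, h: True}


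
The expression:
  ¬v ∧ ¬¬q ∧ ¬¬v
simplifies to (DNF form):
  False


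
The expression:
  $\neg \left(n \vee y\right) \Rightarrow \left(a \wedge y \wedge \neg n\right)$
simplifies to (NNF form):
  $n \vee y$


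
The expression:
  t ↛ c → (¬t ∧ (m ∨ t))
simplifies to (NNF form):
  c ∨ ¬t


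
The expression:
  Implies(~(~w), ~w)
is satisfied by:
  {w: False}


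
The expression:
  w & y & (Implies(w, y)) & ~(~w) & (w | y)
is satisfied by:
  {w: True, y: True}


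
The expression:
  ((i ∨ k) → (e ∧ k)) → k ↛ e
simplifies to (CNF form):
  (i ∨ k) ∧ (i ∨ ¬e) ∧ (k ∨ ¬k) ∧ (¬e ∨ ¬k)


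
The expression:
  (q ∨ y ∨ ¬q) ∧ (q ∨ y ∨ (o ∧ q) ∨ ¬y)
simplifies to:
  True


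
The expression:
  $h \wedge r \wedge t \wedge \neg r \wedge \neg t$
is never true.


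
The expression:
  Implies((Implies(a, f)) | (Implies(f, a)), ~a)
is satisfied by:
  {a: False}


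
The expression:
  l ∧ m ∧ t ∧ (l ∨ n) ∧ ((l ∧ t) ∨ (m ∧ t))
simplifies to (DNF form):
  l ∧ m ∧ t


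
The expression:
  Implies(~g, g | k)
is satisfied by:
  {k: True, g: True}
  {k: True, g: False}
  {g: True, k: False}


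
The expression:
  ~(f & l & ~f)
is always true.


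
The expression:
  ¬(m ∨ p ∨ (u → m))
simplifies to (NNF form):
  u ∧ ¬m ∧ ¬p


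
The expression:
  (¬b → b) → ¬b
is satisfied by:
  {b: False}


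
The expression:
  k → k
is always true.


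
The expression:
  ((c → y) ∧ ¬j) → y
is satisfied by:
  {y: True, c: True, j: True}
  {y: True, c: True, j: False}
  {y: True, j: True, c: False}
  {y: True, j: False, c: False}
  {c: True, j: True, y: False}
  {c: True, j: False, y: False}
  {j: True, c: False, y: False}


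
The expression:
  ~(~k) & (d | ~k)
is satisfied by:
  {d: True, k: True}


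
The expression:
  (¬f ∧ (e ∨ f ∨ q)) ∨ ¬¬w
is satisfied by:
  {q: True, e: True, w: True, f: False}
  {q: True, w: True, f: False, e: False}
  {e: True, w: True, f: False, q: False}
  {w: True, e: False, f: False, q: False}
  {q: True, w: True, f: True, e: True}
  {q: True, w: True, f: True, e: False}
  {w: True, f: True, e: True, q: False}
  {w: True, f: True, q: False, e: False}
  {e: True, q: True, f: False, w: False}
  {q: True, e: False, f: False, w: False}
  {e: True, q: False, f: False, w: False}


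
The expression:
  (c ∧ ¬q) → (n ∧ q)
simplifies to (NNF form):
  q ∨ ¬c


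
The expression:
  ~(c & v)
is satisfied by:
  {v: False, c: False}
  {c: True, v: False}
  {v: True, c: False}


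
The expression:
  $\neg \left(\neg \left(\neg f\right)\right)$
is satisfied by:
  {f: False}


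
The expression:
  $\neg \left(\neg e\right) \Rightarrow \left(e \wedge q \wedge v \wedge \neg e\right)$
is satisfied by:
  {e: False}


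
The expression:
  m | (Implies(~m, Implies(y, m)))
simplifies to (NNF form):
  m | ~y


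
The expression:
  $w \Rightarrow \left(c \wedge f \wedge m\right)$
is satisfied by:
  {m: True, c: True, f: True, w: False}
  {m: True, c: True, f: False, w: False}
  {m: True, f: True, c: False, w: False}
  {m: True, f: False, c: False, w: False}
  {c: True, f: True, m: False, w: False}
  {c: True, m: False, f: False, w: False}
  {c: False, f: True, m: False, w: False}
  {c: False, m: False, f: False, w: False}
  {m: True, w: True, c: True, f: True}


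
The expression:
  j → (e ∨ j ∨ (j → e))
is always true.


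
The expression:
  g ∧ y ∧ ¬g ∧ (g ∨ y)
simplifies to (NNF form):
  False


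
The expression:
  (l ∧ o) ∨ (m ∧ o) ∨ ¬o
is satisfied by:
  {m: True, l: True, o: False}
  {m: True, o: False, l: False}
  {l: True, o: False, m: False}
  {l: False, o: False, m: False}
  {m: True, l: True, o: True}
  {m: True, o: True, l: False}
  {l: True, o: True, m: False}


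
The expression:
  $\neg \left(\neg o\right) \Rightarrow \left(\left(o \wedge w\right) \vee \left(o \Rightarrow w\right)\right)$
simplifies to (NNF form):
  $w \vee \neg o$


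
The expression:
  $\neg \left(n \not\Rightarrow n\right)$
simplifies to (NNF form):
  $\text{True}$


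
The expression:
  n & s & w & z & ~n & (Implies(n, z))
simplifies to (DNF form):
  False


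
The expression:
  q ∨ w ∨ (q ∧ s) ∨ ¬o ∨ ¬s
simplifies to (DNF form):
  q ∨ w ∨ ¬o ∨ ¬s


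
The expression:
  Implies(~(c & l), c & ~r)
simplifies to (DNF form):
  (c & l) | (c & ~r)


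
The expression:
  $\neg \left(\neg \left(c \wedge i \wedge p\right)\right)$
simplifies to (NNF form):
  $c \wedge i \wedge p$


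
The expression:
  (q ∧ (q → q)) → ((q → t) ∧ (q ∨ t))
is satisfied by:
  {t: True, q: False}
  {q: False, t: False}
  {q: True, t: True}


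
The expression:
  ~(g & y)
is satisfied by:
  {g: False, y: False}
  {y: True, g: False}
  {g: True, y: False}


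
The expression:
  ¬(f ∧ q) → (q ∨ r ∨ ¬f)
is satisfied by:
  {r: True, q: True, f: False}
  {r: True, q: False, f: False}
  {q: True, r: False, f: False}
  {r: False, q: False, f: False}
  {f: True, r: True, q: True}
  {f: True, r: True, q: False}
  {f: True, q: True, r: False}


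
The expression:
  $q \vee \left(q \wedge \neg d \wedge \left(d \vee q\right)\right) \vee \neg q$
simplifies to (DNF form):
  $\text{True}$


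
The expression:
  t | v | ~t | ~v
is always true.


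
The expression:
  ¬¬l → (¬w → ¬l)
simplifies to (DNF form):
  w ∨ ¬l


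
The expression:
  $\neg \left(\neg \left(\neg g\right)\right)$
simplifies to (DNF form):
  $\neg g$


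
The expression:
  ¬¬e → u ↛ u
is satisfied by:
  {e: False}


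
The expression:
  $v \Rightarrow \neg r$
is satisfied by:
  {v: False, r: False}
  {r: True, v: False}
  {v: True, r: False}


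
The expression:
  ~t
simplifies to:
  ~t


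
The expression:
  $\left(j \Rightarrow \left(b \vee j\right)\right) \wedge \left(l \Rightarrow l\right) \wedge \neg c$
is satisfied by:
  {c: False}


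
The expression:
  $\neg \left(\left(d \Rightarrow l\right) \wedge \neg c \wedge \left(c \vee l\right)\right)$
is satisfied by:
  {c: True, l: False}
  {l: False, c: False}
  {l: True, c: True}


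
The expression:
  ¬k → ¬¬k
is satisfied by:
  {k: True}


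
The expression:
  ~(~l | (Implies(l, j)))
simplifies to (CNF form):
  l & ~j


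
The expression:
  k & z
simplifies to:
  k & z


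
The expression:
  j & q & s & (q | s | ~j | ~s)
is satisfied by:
  {j: True, s: True, q: True}


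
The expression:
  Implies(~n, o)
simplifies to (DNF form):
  n | o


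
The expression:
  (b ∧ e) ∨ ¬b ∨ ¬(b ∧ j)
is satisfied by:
  {e: True, b: False, j: False}
  {e: False, b: False, j: False}
  {j: True, e: True, b: False}
  {j: True, e: False, b: False}
  {b: True, e: True, j: False}
  {b: True, e: False, j: False}
  {b: True, j: True, e: True}


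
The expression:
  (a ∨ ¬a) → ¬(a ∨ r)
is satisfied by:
  {r: False, a: False}


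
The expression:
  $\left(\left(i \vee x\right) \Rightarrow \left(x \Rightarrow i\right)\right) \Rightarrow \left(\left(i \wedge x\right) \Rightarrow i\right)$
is always true.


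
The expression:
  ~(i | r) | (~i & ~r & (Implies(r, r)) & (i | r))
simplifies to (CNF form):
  ~i & ~r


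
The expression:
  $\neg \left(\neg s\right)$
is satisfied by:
  {s: True}


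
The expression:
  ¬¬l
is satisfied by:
  {l: True}


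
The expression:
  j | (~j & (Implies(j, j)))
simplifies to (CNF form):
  True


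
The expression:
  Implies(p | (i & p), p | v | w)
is always true.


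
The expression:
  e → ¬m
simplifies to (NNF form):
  ¬e ∨ ¬m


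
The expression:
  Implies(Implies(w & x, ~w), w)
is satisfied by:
  {w: True}


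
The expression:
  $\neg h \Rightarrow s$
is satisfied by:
  {s: True, h: True}
  {s: True, h: False}
  {h: True, s: False}


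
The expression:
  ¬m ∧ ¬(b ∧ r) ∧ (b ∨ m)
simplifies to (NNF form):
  b ∧ ¬m ∧ ¬r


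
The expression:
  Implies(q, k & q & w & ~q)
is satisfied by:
  {q: False}


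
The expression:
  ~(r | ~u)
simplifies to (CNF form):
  u & ~r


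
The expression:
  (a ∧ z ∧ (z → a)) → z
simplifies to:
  True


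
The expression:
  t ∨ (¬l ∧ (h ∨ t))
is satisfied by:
  {t: True, h: True, l: False}
  {t: True, h: False, l: False}
  {t: True, l: True, h: True}
  {t: True, l: True, h: False}
  {h: True, l: False, t: False}


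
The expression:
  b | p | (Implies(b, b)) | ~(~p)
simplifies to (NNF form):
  True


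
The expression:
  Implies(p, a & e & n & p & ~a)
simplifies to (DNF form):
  ~p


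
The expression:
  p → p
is always true.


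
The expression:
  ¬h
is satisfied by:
  {h: False}


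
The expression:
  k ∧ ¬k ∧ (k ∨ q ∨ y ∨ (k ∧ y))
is never true.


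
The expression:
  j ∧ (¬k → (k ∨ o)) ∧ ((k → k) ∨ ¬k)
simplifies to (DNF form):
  (j ∧ k) ∨ (j ∧ o)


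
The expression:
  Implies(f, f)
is always true.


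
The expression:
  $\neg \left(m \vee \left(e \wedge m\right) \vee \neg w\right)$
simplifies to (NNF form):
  $w \wedge \neg m$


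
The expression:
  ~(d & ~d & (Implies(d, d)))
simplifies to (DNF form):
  True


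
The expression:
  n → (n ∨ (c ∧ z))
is always true.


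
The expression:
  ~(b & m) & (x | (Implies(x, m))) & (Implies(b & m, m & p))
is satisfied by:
  {m: False, b: False}
  {b: True, m: False}
  {m: True, b: False}


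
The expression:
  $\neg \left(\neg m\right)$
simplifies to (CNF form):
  $m$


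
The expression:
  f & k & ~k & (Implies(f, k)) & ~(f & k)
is never true.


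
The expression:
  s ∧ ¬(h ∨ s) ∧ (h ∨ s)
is never true.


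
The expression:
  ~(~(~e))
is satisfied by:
  {e: False}


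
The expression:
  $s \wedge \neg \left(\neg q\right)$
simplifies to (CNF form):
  $q \wedge s$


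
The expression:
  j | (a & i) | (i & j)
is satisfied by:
  {a: True, j: True, i: True}
  {a: True, j: True, i: False}
  {j: True, i: True, a: False}
  {j: True, i: False, a: False}
  {a: True, i: True, j: False}


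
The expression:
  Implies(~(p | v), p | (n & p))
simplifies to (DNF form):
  p | v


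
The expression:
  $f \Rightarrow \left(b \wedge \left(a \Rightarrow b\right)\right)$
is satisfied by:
  {b: True, f: False}
  {f: False, b: False}
  {f: True, b: True}


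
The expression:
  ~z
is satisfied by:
  {z: False}


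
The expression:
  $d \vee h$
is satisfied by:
  {d: True, h: True}
  {d: True, h: False}
  {h: True, d: False}


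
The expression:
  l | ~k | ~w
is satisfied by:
  {l: True, w: False, k: False}
  {w: False, k: False, l: False}
  {l: True, k: True, w: False}
  {k: True, w: False, l: False}
  {l: True, w: True, k: False}
  {w: True, l: False, k: False}
  {l: True, k: True, w: True}


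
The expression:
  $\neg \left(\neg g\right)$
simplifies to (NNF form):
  $g$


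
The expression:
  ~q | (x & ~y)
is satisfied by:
  {x: True, y: False, q: False}
  {y: False, q: False, x: False}
  {x: True, y: True, q: False}
  {y: True, x: False, q: False}
  {q: True, x: True, y: False}


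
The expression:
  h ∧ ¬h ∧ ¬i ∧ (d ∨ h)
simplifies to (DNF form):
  False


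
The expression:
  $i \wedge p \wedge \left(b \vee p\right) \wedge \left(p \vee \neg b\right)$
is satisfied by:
  {i: True, p: True}


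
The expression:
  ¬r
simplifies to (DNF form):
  ¬r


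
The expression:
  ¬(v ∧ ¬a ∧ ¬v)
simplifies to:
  True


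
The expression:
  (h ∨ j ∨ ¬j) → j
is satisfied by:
  {j: True}


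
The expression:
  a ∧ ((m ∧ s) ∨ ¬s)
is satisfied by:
  {a: True, m: True, s: False}
  {a: True, s: False, m: False}
  {a: True, m: True, s: True}


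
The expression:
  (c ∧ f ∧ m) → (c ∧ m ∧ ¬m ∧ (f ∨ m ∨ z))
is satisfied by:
  {c: False, m: False, f: False}
  {f: True, c: False, m: False}
  {m: True, c: False, f: False}
  {f: True, m: True, c: False}
  {c: True, f: False, m: False}
  {f: True, c: True, m: False}
  {m: True, c: True, f: False}


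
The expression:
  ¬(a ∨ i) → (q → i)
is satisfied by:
  {i: True, a: True, q: False}
  {i: True, q: False, a: False}
  {a: True, q: False, i: False}
  {a: False, q: False, i: False}
  {i: True, a: True, q: True}
  {i: True, q: True, a: False}
  {a: True, q: True, i: False}


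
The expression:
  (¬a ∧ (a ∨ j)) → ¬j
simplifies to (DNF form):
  a ∨ ¬j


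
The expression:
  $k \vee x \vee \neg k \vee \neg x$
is always true.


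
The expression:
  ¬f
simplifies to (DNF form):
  ¬f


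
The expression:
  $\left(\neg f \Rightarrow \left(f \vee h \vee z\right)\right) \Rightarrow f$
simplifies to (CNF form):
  $\left(f \vee \neg h\right) \wedge \left(f \vee \neg z\right)$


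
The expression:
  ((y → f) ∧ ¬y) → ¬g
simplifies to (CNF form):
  y ∨ ¬g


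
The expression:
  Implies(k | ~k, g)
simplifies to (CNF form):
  g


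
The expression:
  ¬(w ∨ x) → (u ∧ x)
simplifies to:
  w ∨ x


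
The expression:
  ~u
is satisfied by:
  {u: False}


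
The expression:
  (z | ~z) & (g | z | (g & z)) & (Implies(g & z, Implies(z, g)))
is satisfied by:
  {z: True, g: True}
  {z: True, g: False}
  {g: True, z: False}


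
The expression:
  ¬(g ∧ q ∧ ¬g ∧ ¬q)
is always true.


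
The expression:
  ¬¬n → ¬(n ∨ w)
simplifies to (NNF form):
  ¬n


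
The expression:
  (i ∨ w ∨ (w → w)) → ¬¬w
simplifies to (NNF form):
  w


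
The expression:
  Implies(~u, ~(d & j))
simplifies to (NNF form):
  u | ~d | ~j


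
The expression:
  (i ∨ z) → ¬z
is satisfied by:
  {z: False}


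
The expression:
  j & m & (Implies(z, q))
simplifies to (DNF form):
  (j & m & q) | (j & m & ~z)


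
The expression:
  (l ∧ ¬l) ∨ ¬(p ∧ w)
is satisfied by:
  {p: False, w: False}
  {w: True, p: False}
  {p: True, w: False}


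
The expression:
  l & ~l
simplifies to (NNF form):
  False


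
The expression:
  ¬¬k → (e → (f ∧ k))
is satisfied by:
  {f: True, k: False, e: False}
  {f: False, k: False, e: False}
  {e: True, f: True, k: False}
  {e: True, f: False, k: False}
  {k: True, f: True, e: False}
  {k: True, f: False, e: False}
  {k: True, e: True, f: True}


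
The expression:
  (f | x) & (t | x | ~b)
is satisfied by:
  {x: True, f: True, t: True, b: False}
  {x: True, f: True, t: False, b: False}
  {x: True, b: True, f: True, t: True}
  {x: True, b: True, f: True, t: False}
  {x: True, t: True, f: False, b: False}
  {x: True, t: False, f: False, b: False}
  {x: True, b: True, t: True, f: False}
  {x: True, b: True, t: False, f: False}
  {f: True, t: True, x: False, b: False}
  {f: True, x: False, t: False, b: False}
  {b: True, f: True, t: True, x: False}


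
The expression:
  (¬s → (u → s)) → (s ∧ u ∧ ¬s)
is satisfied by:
  {u: True, s: False}


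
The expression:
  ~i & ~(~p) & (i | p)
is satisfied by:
  {p: True, i: False}


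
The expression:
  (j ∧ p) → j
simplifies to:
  True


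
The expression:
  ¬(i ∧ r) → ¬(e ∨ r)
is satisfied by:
  {i: True, e: False, r: False}
  {i: False, e: False, r: False}
  {r: True, i: True, e: False}
  {r: True, e: True, i: True}


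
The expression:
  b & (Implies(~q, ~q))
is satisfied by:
  {b: True}


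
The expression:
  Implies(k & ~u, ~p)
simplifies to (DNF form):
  u | ~k | ~p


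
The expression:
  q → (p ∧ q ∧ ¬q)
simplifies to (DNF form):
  ¬q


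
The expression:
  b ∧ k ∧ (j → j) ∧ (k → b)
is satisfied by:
  {b: True, k: True}


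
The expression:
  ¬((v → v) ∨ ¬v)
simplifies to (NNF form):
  False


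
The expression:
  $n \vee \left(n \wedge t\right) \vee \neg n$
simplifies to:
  $\text{True}$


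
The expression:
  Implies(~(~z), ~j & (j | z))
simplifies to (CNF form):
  ~j | ~z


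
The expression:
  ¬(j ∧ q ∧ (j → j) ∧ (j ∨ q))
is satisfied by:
  {q: False, j: False}
  {j: True, q: False}
  {q: True, j: False}


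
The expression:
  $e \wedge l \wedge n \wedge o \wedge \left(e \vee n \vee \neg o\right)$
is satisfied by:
  {n: True, e: True, o: True, l: True}


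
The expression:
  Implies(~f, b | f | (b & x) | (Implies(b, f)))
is always true.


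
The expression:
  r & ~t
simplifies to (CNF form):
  r & ~t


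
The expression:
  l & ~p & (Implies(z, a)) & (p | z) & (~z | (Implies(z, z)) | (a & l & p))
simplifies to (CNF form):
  a & l & z & ~p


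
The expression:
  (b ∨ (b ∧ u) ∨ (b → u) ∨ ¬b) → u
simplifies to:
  u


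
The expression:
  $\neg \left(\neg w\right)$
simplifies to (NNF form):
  $w$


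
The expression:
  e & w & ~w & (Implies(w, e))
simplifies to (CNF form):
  False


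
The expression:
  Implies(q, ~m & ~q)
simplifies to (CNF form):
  ~q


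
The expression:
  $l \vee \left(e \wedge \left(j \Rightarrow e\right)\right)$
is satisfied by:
  {l: True, e: True}
  {l: True, e: False}
  {e: True, l: False}


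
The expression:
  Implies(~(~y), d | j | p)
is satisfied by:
  {d: True, p: True, j: True, y: False}
  {d: True, p: True, j: False, y: False}
  {d: True, j: True, p: False, y: False}
  {d: True, j: False, p: False, y: False}
  {p: True, j: True, d: False, y: False}
  {p: True, d: False, j: False, y: False}
  {p: False, j: True, d: False, y: False}
  {p: False, d: False, j: False, y: False}
  {d: True, y: True, p: True, j: True}
  {d: True, y: True, p: True, j: False}
  {d: True, y: True, j: True, p: False}
  {d: True, y: True, j: False, p: False}
  {y: True, p: True, j: True, d: False}
  {y: True, p: True, j: False, d: False}
  {y: True, j: True, p: False, d: False}


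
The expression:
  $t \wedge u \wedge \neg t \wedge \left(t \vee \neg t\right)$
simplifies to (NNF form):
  $\text{False}$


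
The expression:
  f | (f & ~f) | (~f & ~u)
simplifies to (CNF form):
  f | ~u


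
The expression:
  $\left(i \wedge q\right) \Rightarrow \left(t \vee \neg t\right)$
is always true.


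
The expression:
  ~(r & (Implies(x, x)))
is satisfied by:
  {r: False}


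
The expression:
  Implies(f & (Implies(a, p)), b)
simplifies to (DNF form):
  b | ~f | (a & ~p)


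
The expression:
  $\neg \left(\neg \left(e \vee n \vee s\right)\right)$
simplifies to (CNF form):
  $e \vee n \vee s$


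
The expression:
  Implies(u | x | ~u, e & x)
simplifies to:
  e & x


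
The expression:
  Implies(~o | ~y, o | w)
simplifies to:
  o | w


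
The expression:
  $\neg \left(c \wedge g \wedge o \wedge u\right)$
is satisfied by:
  {u: False, c: False, o: False, g: False}
  {g: True, u: False, c: False, o: False}
  {o: True, u: False, c: False, g: False}
  {g: True, o: True, u: False, c: False}
  {c: True, g: False, u: False, o: False}
  {g: True, c: True, u: False, o: False}
  {o: True, c: True, g: False, u: False}
  {g: True, o: True, c: True, u: False}
  {u: True, o: False, c: False, g: False}
  {g: True, u: True, o: False, c: False}
  {o: True, u: True, g: False, c: False}
  {g: True, o: True, u: True, c: False}
  {c: True, u: True, o: False, g: False}
  {g: True, c: True, u: True, o: False}
  {o: True, c: True, u: True, g: False}


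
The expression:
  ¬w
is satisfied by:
  {w: False}


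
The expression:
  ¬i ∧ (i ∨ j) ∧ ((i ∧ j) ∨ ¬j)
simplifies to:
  False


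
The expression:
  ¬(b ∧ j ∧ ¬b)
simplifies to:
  True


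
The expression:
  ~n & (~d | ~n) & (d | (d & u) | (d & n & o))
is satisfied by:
  {d: True, n: False}


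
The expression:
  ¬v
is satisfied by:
  {v: False}


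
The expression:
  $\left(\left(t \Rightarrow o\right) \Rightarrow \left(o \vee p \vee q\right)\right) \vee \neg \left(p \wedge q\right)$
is always true.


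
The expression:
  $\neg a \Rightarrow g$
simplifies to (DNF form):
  $a \vee g$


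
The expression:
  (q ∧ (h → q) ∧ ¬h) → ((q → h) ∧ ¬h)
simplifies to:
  h ∨ ¬q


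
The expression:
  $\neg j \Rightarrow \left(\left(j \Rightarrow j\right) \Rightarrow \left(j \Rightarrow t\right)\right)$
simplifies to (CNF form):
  $\text{True}$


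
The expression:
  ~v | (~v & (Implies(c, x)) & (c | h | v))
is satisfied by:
  {v: False}


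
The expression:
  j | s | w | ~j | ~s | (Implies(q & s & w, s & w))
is always true.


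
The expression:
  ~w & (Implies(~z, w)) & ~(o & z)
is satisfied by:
  {z: True, o: False, w: False}


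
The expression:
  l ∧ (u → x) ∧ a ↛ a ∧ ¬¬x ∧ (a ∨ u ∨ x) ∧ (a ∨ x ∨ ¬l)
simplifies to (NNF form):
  False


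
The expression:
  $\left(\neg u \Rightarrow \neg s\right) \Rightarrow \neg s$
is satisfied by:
  {s: False, u: False}
  {u: True, s: False}
  {s: True, u: False}


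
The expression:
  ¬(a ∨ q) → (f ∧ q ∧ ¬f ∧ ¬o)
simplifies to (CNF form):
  a ∨ q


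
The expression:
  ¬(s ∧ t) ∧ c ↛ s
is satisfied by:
  {c: True, s: False}


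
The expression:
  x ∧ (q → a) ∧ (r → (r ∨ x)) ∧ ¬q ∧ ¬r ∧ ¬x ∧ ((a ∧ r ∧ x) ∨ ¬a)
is never true.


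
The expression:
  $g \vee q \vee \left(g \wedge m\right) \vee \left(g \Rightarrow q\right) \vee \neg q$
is always true.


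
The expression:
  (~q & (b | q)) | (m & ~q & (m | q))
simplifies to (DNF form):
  (b & ~q) | (m & ~q)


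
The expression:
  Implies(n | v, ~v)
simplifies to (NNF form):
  ~v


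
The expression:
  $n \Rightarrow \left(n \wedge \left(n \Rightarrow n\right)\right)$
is always true.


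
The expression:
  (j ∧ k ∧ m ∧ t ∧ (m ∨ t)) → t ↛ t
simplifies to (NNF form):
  ¬j ∨ ¬k ∨ ¬m ∨ ¬t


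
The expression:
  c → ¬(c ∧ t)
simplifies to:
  ¬c ∨ ¬t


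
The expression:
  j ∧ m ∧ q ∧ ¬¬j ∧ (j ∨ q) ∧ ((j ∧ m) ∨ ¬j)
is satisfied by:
  {m: True, j: True, q: True}


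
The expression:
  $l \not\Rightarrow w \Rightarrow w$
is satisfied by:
  {w: True, l: False}
  {l: False, w: False}
  {l: True, w: True}


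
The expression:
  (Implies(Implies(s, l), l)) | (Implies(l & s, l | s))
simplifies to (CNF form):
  True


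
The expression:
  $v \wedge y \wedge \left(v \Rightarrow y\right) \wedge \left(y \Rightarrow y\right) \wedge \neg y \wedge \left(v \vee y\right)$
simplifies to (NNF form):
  $\text{False}$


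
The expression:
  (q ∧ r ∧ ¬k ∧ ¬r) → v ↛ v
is always true.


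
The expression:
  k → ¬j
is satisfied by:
  {k: False, j: False}
  {j: True, k: False}
  {k: True, j: False}


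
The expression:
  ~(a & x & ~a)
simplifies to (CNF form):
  True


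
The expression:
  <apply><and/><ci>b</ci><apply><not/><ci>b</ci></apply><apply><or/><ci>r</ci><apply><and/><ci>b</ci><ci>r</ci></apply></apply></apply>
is never true.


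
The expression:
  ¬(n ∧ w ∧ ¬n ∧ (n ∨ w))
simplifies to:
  True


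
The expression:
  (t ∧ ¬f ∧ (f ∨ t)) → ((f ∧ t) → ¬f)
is always true.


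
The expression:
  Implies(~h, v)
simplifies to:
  h | v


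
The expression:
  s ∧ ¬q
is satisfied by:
  {s: True, q: False}


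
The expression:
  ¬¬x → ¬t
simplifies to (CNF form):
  ¬t ∨ ¬x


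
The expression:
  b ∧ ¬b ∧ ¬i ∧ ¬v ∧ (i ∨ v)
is never true.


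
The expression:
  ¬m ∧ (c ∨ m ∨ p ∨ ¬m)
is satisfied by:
  {m: False}


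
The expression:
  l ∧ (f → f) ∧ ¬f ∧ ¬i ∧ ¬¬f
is never true.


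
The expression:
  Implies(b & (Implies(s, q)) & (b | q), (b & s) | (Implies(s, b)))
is always true.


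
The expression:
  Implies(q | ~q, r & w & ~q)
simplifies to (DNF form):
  r & w & ~q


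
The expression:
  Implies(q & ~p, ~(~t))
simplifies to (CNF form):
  p | t | ~q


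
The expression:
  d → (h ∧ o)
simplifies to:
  (h ∧ o) ∨ ¬d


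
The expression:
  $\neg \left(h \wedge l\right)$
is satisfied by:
  {l: False, h: False}
  {h: True, l: False}
  {l: True, h: False}


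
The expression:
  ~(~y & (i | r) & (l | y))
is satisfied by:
  {y: True, r: False, l: False, i: False}
  {i: True, y: True, r: False, l: False}
  {y: True, r: True, l: False, i: False}
  {i: True, y: True, r: True, l: False}
  {i: False, r: False, l: False, y: False}
  {i: True, r: False, l: False, y: False}
  {r: True, i: False, l: False, y: False}
  {i: True, r: True, l: False, y: False}
  {l: True, y: True, i: False, r: False}
  {i: True, l: True, y: True, r: False}
  {l: True, y: True, r: True, i: False}
  {i: True, l: True, y: True, r: True}
  {l: True, y: False, r: False, i: False}


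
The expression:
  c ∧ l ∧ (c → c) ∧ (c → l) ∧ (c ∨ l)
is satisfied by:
  {c: True, l: True}


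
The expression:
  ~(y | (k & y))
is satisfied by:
  {y: False}


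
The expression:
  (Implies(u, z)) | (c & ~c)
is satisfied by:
  {z: True, u: False}
  {u: False, z: False}
  {u: True, z: True}


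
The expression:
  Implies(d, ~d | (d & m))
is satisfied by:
  {m: True, d: False}
  {d: False, m: False}
  {d: True, m: True}


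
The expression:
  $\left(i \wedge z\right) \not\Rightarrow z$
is never true.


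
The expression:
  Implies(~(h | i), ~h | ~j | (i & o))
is always true.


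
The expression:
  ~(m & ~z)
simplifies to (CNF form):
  z | ~m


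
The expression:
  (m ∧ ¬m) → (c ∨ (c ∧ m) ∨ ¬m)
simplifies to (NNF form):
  True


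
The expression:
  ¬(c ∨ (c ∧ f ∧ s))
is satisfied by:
  {c: False}


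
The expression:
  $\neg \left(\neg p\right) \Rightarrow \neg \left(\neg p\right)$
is always true.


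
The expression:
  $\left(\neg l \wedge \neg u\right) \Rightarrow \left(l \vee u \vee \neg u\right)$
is always true.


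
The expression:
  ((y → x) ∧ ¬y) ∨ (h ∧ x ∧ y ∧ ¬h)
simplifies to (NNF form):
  ¬y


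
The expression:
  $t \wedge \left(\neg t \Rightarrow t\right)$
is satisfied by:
  {t: True}


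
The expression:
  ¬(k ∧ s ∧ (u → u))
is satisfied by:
  {s: False, k: False}
  {k: True, s: False}
  {s: True, k: False}


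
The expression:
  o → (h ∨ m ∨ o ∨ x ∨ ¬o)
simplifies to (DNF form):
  True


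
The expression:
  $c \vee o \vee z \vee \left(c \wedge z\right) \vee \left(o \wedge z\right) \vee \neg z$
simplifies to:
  $\text{True}$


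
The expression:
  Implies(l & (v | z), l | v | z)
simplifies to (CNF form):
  True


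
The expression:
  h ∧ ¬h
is never true.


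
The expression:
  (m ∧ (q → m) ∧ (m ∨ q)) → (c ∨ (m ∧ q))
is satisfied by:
  {q: True, c: True, m: False}
  {q: True, m: False, c: False}
  {c: True, m: False, q: False}
  {c: False, m: False, q: False}
  {q: True, c: True, m: True}
  {q: True, m: True, c: False}
  {c: True, m: True, q: False}


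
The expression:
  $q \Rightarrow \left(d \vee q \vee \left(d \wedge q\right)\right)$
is always true.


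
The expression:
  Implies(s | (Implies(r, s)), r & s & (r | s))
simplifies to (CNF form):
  r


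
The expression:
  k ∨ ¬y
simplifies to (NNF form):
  k ∨ ¬y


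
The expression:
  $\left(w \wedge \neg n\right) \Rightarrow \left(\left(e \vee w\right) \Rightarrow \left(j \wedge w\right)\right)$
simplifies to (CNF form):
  $j \vee n \vee \neg w$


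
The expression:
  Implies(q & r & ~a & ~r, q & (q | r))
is always true.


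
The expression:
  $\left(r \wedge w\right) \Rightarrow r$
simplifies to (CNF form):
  $\text{True}$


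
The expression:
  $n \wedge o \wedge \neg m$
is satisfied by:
  {o: True, n: True, m: False}


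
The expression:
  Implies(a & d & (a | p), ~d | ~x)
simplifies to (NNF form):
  ~a | ~d | ~x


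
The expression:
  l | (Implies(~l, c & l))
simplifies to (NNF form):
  l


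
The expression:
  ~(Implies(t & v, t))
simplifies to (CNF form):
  False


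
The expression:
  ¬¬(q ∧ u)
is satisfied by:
  {u: True, q: True}


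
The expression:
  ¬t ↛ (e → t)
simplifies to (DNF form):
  e ∧ ¬t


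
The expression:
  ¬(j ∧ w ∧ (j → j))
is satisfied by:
  {w: False, j: False}
  {j: True, w: False}
  {w: True, j: False}


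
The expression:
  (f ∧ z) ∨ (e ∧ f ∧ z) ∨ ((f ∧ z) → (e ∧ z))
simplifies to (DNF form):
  True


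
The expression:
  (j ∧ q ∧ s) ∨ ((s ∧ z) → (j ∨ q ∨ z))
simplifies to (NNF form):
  True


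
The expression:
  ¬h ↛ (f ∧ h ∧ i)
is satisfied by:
  {h: False}


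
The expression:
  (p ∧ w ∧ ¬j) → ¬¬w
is always true.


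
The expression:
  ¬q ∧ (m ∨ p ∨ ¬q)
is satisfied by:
  {q: False}


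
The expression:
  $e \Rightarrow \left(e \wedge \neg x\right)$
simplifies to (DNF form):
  $\neg e \vee \neg x$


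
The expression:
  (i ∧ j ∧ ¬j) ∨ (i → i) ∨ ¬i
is always true.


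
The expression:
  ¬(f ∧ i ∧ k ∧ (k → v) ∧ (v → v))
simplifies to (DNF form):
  ¬f ∨ ¬i ∨ ¬k ∨ ¬v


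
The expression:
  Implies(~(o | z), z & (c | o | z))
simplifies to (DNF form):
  o | z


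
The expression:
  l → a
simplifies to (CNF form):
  a ∨ ¬l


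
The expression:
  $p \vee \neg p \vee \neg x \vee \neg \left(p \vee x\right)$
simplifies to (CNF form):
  $\text{True}$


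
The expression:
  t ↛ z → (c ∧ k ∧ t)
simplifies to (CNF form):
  (c ∨ z ∨ ¬t) ∧ (k ∨ z ∨ ¬t)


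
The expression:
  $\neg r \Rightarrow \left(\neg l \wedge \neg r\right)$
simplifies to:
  $r \vee \neg l$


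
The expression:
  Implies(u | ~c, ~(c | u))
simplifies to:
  ~u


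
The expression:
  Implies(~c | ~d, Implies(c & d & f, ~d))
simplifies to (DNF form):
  True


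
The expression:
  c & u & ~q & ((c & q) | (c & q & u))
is never true.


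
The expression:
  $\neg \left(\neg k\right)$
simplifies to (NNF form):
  $k$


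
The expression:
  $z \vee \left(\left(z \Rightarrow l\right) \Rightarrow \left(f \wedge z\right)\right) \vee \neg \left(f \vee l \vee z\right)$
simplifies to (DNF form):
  $z \vee \left(\neg f \wedge \neg l\right)$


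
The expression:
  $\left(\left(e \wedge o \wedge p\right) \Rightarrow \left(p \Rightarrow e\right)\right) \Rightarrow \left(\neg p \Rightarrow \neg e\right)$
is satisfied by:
  {p: True, e: False}
  {e: False, p: False}
  {e: True, p: True}


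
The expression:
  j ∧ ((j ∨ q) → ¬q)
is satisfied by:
  {j: True, q: False}


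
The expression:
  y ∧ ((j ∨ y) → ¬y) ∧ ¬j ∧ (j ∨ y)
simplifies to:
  False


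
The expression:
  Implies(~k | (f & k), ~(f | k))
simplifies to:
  ~f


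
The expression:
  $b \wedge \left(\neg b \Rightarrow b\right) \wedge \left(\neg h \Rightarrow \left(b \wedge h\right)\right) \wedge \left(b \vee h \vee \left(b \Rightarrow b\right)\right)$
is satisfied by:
  {h: True, b: True}


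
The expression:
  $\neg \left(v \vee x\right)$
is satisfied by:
  {x: False, v: False}


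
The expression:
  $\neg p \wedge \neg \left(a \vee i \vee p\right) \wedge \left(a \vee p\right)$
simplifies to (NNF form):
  $\text{False}$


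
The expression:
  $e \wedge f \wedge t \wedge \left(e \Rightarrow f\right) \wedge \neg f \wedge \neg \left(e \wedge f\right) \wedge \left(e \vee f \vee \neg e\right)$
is never true.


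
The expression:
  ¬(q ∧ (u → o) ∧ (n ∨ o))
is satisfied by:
  {u: True, n: False, o: False, q: False}
  {u: False, n: False, o: False, q: False}
  {u: True, n: True, o: False, q: False}
  {n: True, u: False, o: False, q: False}
  {o: True, u: True, n: False, q: False}
  {o: True, u: False, n: False, q: False}
  {u: True, o: True, n: True, q: False}
  {o: True, n: True, u: False, q: False}
  {q: True, u: True, n: False, o: False}
  {q: True, u: False, n: False, o: False}
  {q: True, u: True, n: True, o: False}


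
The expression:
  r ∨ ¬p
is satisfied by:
  {r: True, p: False}
  {p: False, r: False}
  {p: True, r: True}


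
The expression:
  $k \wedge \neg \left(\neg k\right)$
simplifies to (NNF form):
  $k$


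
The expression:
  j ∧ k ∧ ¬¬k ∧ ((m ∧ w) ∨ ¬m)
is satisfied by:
  {w: True, j: True, k: True, m: False}
  {j: True, k: True, w: False, m: False}
  {w: True, m: True, j: True, k: True}


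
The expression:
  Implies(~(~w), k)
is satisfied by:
  {k: True, w: False}
  {w: False, k: False}
  {w: True, k: True}


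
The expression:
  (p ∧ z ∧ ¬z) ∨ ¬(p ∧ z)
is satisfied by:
  {p: False, z: False}
  {z: True, p: False}
  {p: True, z: False}


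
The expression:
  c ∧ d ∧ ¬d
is never true.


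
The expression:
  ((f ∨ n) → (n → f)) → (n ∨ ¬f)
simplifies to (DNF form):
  n ∨ ¬f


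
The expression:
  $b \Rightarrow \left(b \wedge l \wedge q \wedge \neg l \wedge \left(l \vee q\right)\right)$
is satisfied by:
  {b: False}


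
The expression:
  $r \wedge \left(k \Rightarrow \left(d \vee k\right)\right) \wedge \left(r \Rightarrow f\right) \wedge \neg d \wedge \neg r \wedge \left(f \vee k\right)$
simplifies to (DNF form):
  $\text{False}$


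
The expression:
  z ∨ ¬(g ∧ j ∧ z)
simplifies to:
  True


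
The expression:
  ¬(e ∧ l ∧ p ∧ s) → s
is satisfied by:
  {s: True}


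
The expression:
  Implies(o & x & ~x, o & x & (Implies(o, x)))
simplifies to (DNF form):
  True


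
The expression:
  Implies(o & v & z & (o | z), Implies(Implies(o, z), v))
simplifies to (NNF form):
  True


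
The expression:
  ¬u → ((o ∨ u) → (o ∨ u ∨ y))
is always true.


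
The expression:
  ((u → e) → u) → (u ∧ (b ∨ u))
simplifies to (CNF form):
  True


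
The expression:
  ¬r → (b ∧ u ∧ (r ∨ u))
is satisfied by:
  {r: True, b: True, u: True}
  {r: True, b: True, u: False}
  {r: True, u: True, b: False}
  {r: True, u: False, b: False}
  {b: True, u: True, r: False}


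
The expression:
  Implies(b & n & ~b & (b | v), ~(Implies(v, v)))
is always true.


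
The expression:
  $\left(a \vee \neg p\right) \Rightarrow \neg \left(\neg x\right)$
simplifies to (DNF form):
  $x \vee \left(p \wedge \neg a\right)$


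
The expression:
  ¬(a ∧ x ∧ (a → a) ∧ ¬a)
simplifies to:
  True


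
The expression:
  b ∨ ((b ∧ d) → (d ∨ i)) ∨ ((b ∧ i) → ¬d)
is always true.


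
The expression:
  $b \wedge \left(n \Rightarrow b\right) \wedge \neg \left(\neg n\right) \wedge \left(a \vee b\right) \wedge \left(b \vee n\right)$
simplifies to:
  $b \wedge n$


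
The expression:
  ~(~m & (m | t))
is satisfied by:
  {m: True, t: False}
  {t: False, m: False}
  {t: True, m: True}


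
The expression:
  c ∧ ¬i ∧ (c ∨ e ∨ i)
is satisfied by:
  {c: True, i: False}


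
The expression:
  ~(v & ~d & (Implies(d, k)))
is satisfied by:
  {d: True, v: False}
  {v: False, d: False}
  {v: True, d: True}


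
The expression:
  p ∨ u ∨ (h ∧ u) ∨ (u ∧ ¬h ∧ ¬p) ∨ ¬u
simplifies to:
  True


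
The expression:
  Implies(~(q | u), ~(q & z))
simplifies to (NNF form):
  True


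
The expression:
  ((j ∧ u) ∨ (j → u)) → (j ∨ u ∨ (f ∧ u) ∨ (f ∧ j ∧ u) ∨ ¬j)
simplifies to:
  True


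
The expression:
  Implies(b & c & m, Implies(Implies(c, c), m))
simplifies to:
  True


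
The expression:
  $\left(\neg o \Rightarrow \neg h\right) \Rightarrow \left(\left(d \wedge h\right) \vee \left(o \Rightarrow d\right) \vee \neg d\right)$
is always true.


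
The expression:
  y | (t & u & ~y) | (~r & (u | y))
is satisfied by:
  {y: True, t: True, u: True, r: False}
  {y: True, u: True, t: False, r: False}
  {r: True, y: True, t: True, u: True}
  {r: True, y: True, u: True, t: False}
  {y: True, t: True, u: False, r: False}
  {y: True, u: False, t: False, r: False}
  {y: True, t: True, r: True, u: False}
  {y: True, r: True, u: False, t: False}
  {t: True, u: True, r: False, y: False}
  {u: True, r: False, t: False, y: False}
  {r: True, u: True, t: True, y: False}


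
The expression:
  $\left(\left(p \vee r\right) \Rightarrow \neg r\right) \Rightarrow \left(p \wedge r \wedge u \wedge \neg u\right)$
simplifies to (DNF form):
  $r$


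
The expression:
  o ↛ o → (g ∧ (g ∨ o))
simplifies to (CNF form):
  True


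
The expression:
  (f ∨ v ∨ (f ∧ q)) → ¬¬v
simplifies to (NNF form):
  v ∨ ¬f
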